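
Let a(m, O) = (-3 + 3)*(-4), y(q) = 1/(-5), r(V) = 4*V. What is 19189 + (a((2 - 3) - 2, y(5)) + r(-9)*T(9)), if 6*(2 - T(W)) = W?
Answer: 19171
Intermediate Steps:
y(q) = -⅕
T(W) = 2 - W/6
a(m, O) = 0 (a(m, O) = 0*(-4) = 0)
19189 + (a((2 - 3) - 2, y(5)) + r(-9)*T(9)) = 19189 + (0 + (4*(-9))*(2 - ⅙*9)) = 19189 + (0 - 36*(2 - 3/2)) = 19189 + (0 - 36*½) = 19189 + (0 - 18) = 19189 - 18 = 19171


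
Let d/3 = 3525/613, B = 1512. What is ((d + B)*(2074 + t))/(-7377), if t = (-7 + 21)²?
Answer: -709322790/1507367 ≈ -470.57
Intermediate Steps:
d = 10575/613 (d = 3*(3525/613) = 10575/613 ≈ 17.251)
t = 196 (t = 14² = 196)
((d + B)*(2074 + t))/(-7377) = ((10575/613 + 1512)*(2074 + 196))/(-7377) = ((937431/613)*2270)*(-1/7377) = (2127968370/613)*(-1/7377) = -709322790/1507367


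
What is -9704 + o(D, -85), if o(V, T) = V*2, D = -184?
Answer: -10072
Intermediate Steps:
o(V, T) = 2*V
-9704 + o(D, -85) = -9704 + 2*(-184) = -9704 - 368 = -10072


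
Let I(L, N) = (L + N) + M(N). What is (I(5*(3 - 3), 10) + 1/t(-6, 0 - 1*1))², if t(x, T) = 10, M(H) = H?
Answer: 40401/100 ≈ 404.01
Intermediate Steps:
I(L, N) = L + 2*N (I(L, N) = (L + N) + N = L + 2*N)
(I(5*(3 - 3), 10) + 1/t(-6, 0 - 1*1))² = ((5*(3 - 3) + 2*10) + 1/10)² = ((5*0 + 20) + ⅒)² = ((0 + 20) + ⅒)² = (20 + ⅒)² = (201/10)² = 40401/100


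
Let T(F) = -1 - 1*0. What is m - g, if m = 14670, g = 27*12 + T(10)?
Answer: 14347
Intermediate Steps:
T(F) = -1 (T(F) = -1 + 0 = -1)
g = 323 (g = 27*12 - 1 = 324 - 1 = 323)
m - g = 14670 - 1*323 = 14670 - 323 = 14347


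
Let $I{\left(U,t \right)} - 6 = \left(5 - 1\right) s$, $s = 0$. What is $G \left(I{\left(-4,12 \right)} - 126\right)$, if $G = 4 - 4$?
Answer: $0$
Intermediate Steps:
$G = 0$ ($G = 4 - 4 = 0$)
$I{\left(U,t \right)} = 6$ ($I{\left(U,t \right)} = 6 + \left(5 - 1\right) 0 = 6 + 4 \cdot 0 = 6 + 0 = 6$)
$G \left(I{\left(-4,12 \right)} - 126\right) = 0 \left(6 - 126\right) = 0 \left(-120\right) = 0$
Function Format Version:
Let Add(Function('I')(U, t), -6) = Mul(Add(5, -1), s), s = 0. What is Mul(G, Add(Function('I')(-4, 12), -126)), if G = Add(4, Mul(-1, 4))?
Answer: 0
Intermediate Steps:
G = 0 (G = Add(4, -4) = 0)
Function('I')(U, t) = 6 (Function('I')(U, t) = Add(6, Mul(Add(5, -1), 0)) = Add(6, Mul(4, 0)) = Add(6, 0) = 6)
Mul(G, Add(Function('I')(-4, 12), -126)) = Mul(0, Add(6, -126)) = Mul(0, -120) = 0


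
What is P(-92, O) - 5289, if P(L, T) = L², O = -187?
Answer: 3175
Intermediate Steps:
P(-92, O) - 5289 = (-92)² - 5289 = 8464 - 5289 = 3175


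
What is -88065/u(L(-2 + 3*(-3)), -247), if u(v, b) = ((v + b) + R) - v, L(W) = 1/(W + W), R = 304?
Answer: -1545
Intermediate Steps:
L(W) = 1/(2*W)
u(v, b) = 304 + b (u(v, b) = ((v + b) + 304) - v = ((b + v) + 304) - v = (304 + b + v) - v = 304 + b)
-88065/u(L(-2 + 3*(-3)), -247) = -88065/(304 - 247) = -88065/57 = -88065*1/57 = -1545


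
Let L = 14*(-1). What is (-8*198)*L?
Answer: 22176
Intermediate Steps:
L = -14
(-8*198)*L = -8*198*(-14) = -1584*(-14) = 22176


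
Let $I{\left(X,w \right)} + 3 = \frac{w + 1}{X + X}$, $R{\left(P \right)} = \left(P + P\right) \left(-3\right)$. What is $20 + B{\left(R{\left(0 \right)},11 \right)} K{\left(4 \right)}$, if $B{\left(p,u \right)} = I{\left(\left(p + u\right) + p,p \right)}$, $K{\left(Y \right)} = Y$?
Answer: $\frac{90}{11} \approx 8.1818$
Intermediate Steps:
$R{\left(P \right)} = - 6 P$ ($R{\left(P \right)} = 2 P \left(-3\right) = - 6 P$)
$I{\left(X,w \right)} = -3 + \frac{1 + w}{2 X}$ ($I{\left(X,w \right)} = -3 + \frac{w + 1}{X + X} = -3 + \frac{1 + w}{2 X}$)
$B{\left(p,u \right)} = \frac{1 - 11 p - 6 u}{2 \left(u + 2 p\right)}$ ($B{\left(p,u \right)} = \frac{1 + p - 6 \left(\left(p + u\right) + p\right)}{2 \left(\left(p + u\right) + p\right)} = \frac{1 + p - 6 \left(u + 2 p\right)}{2 \left(u + 2 p\right)} = \frac{1 + p - \left(6 u + 12 p\right)}{2 \left(u + 2 p\right)} = \frac{1 - 11 p - 6 u}{2 \left(u + 2 p\right)}$)
$20 + B{\left(R{\left(0 \right)},11 \right)} K{\left(4 \right)} = 20 + \frac{1 - 11 \left(\left(-6\right) 0\right) - 66}{2 \left(11 + 2 \left(\left(-6\right) 0\right)\right)} 4 = 20 + \frac{1 - 0 - 66}{2 \left(11 + 2 \cdot 0\right)} 4 = 20 + \frac{1 + 0 - 66}{2 \left(11 + 0\right)} 4 = 20 + \frac{1}{2} \cdot \frac{1}{11} \left(-65\right) 4 = 20 - \frac{130}{11} = \frac{90}{11}$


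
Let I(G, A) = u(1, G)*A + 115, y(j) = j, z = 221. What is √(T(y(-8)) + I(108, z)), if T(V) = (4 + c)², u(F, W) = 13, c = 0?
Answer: 2*√751 ≈ 54.809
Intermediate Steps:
I(G, A) = 115 + 13*A (I(G, A) = 13*A + 115 = 115 + 13*A)
T(V) = 16 (T(V) = (4 + 0)² = 4² = 16)
√(T(y(-8)) + I(108, z)) = √(16 + (115 + 13*221)) = √(16 + (115 + 2873)) = √(16 + 2988) = √3004 = 2*√751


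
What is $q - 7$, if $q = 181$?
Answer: $174$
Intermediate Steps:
$q - 7 = 181 - 7 = 174$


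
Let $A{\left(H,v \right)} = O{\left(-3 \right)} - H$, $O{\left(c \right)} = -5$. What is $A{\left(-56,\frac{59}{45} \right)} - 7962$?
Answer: $-7911$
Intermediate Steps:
$A{\left(H,v \right)} = -5 - H$
$A{\left(-56,\frac{59}{45} \right)} - 7962 = \left(-5 - -56\right) - 7962 = \left(-5 + 56\right) - 7962 = 51 - 7962 = -7911$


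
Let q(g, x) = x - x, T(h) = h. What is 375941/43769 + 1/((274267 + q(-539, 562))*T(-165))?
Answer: 1546623149726/180065884845 ≈ 8.5892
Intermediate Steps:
q(g, x) = 0
375941/43769 + 1/((274267 + q(-539, 562))*T(-165)) = 375941/43769 + 1/((274267 + 0)*(-165)) = 375941*(1/43769) - 1/165/274267 = 375941/43769 + (1/274267)*(-1/165) = 375941/43769 - 1/45254055 = 1546623149726/180065884845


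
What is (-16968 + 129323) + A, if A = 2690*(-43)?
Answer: -3315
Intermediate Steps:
A = -115670
(-16968 + 129323) + A = (-16968 + 129323) - 115670 = 112355 - 115670 = -3315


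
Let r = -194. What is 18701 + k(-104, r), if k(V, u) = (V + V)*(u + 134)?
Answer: 31181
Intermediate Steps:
k(V, u) = 2*V*(134 + u) (k(V, u) = (2*V)*(134 + u) = 2*V*(134 + u))
18701 + k(-104, r) = 18701 + 2*(-104)*(134 - 194) = 18701 + 2*(-104)*(-60) = 18701 + 12480 = 31181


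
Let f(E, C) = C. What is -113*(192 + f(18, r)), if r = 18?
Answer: -23730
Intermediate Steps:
-113*(192 + f(18, r)) = -113*(192 + 18) = -113*210 = -23730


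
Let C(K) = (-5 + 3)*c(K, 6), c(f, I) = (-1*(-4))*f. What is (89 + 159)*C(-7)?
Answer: 13888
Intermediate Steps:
c(f, I) = 4*f
C(K) = -8*K (C(K) = (-5 + 3)*(4*K) = -8*K)
(89 + 159)*C(-7) = (89 + 159)*(-8*(-7)) = 248*56 = 13888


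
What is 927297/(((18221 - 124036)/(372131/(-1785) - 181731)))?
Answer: 14340514132662/8994275 ≈ 1.5944e+6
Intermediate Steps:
927297/(((18221 - 124036)/(372131/(-1785) - 181731))) = 927297/((-105815/(372131*(-1/1785) - 181731))) = 927297/((-105815/(-372131/1785 - 181731))) = 927297/((-105815/(-324761966/1785))) = 927297/((-105815*(-1785/324761966))) = 927297/(188879775/324761966) = 927297*(324761966/188879775) = 14340514132662/8994275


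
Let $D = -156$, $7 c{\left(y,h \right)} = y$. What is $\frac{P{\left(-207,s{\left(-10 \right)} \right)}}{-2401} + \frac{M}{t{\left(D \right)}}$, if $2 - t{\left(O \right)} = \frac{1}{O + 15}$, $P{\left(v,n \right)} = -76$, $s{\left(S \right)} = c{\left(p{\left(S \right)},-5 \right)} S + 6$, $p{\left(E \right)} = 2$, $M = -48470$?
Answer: $- \frac{16409060762}{679483} \approx -24149.0$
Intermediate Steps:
$c{\left(y,h \right)} = \frac{y}{7}$
$s{\left(S \right)} = 6 + \frac{2 S}{7}$ ($s{\left(S \right)} = \frac{1}{7} \cdot 2 S + 6 = \frac{2 S}{7} + 6 = 6 + \frac{2 S}{7}$)
$t{\left(O \right)} = 2 - \frac{1}{15 + O}$ ($t{\left(O \right)} = 2 - \frac{1}{O + 15} = 2 - \frac{1}{15 + O}$)
$\frac{P{\left(-207,s{\left(-10 \right)} \right)}}{-2401} + \frac{M}{t{\left(D \right)}} = - \frac{76}{-2401} - \frac{48470}{\frac{1}{15 - 156} \left(29 + 2 \left(-156\right)\right)} = \left(-76\right) \left(- \frac{1}{2401}\right) - \frac{48470}{\frac{1}{-141} \left(29 - 312\right)} = \frac{76}{2401} - \frac{48470}{\left(- \frac{1}{141}\right) \left(-283\right)} = \frac{76}{2401} - \frac{48470}{\frac{283}{141}} = \frac{76}{2401} - \frac{6834270}{283} = - \frac{16409060762}{679483}$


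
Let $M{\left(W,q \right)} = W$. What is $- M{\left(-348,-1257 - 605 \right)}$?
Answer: $348$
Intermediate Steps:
$- M{\left(-348,-1257 - 605 \right)} = \left(-1\right) \left(-348\right) = 348$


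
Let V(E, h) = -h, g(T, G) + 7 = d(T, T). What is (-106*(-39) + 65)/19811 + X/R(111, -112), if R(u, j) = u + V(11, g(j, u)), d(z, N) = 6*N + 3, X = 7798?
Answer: 157790791/15591257 ≈ 10.120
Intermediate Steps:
d(z, N) = 3 + 6*N
g(T, G) = -4 + 6*T (g(T, G) = -7 + (3 + 6*T) = -4 + 6*T)
R(u, j) = 4 + u - 6*j (R(u, j) = u - (-4 + 6*j) = u + (4 - 6*j) = 4 + u - 6*j)
(-106*(-39) + 65)/19811 + X/R(111, -112) = (-106*(-39) + 65)/19811 + 7798/(4 + 111 - 6*(-112)) = (4134 + 65)*(1/19811) + 7798/(4 + 111 + 672) = 4199*(1/19811) + 7798/787 = 4199/19811 + 7798*(1/787) = 4199/19811 + 7798/787 = 157790791/15591257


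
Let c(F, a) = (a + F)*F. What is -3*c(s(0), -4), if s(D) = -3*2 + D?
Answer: -180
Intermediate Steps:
s(D) = -6 + D
c(F, a) = F*(F + a) (c(F, a) = (F + a)*F = F*(F + a))
-3*c(s(0), -4) = -3*(-6 + 0)*((-6 + 0) - 4) = -(-18)*(-6 - 4) = -(-18)*(-10) = -3*60 = -180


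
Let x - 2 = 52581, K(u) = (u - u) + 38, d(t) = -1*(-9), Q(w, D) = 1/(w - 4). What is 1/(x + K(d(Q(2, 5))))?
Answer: 1/52621 ≈ 1.9004e-5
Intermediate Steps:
Q(w, D) = 1/(-4 + w)
d(t) = 9
K(u) = 38 (K(u) = 0 + 38 = 38)
x = 52583 (x = 2 + 52581 = 52583)
1/(x + K(d(Q(2, 5)))) = 1/(52583 + 38) = 1/52621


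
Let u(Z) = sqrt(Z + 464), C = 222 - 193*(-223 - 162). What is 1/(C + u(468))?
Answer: 74527/5554272797 - 2*sqrt(233)/5554272797 ≈ 1.3412e-5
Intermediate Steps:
C = 74527 (C = 222 - 193*(-385) = 222 + 74305 = 74527)
u(Z) = sqrt(464 + Z)
1/(C + u(468)) = 1/(74527 + sqrt(464 + 468)) = 1/(74527 + sqrt(932)) = 1/(74527 + 2*sqrt(233))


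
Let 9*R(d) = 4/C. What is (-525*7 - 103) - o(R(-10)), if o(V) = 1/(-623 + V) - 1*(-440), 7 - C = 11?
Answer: -23654535/5608 ≈ -4218.0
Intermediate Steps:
C = -4 (C = 7 - 1*11 = 7 - 11 = -4)
R(d) = -⅑ (R(d) = (4/(-4))/9 = (4*(-¼))/9 = (⅑)*(-1) = -⅑)
o(V) = 440 + 1/(-623 + V) (o(V) = 1/(-623 + V) + 440 = 440 + 1/(-623 + V))
(-525*7 - 103) - o(R(-10)) = (-525*7 - 103) - (-274119 + 440*(-⅑))/(-623 - ⅑) = (-3675 - 103) - (-274119 - 440/9)/(-5608/9) = -3778 - (-9)*(-2467511)/(5608*9) = -3778 - 1*2467511/5608 = -3778 - 2467511/5608 = -23654535/5608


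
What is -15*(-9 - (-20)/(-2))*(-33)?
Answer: -9405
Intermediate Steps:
-15*(-9 - (-20)/(-2))*(-33) = -15*(-9 - (-20)*(-1)/2)*(-33) = -15*(-9 - 1*10)*(-33) = -15*(-9 - 10)*(-33) = -15*(-19)*(-33) = 285*(-33) = -9405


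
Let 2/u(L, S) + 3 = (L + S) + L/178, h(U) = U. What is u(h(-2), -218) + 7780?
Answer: 77208631/9924 ≈ 7780.0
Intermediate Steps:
u(L, S) = 2/(-3 + S + 179*L/178) (u(L, S) = 2/(-3 + ((L + S) + L/178)) = 2/(-3 + (S + 179*L/178)) = 2/(-3 + S + 179*L/178))
u(h(-2), -218) + 7780 = 356/(-534 + 178*(-218) + 179*(-2)) + 7780 = 356/(-534 - 38804 - 358) + 7780 = 356/(-39696) + 7780 = 356*(-1/39696) + 7780 = -89/9924 + 7780 = 77208631/9924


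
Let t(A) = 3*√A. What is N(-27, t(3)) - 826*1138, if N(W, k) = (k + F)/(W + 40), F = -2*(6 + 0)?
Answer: -12219856/13 + 3*√3/13 ≈ -9.3999e+5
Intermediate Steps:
F = -12 (F = -2*6 = -12)
N(W, k) = (-12 + k)/(40 + W) (N(W, k) = (k - 12)/(W + 40) = (-12 + k)/(40 + W))
N(-27, t(3)) - 826*1138 = (-12 + 3*√3)/(40 - 27) - 826*1138 = (-12 + 3*√3)/13 - 939988 = (-12/13 + 3*√3/13) - 939988 = -12219856/13 + 3*√3/13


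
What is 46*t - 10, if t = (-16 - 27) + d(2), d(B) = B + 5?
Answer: -1666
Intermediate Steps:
d(B) = 5 + B
t = -36 (t = (-16 - 27) + (5 + 2) = -43 + 7 = -36)
46*t - 10 = 46*(-36) - 10 = -1656 - 10 = -1666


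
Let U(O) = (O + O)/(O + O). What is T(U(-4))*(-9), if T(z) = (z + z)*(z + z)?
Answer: -36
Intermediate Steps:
U(O) = 1 (U(O) = (2*O)/((2*O)) = (2*O)*(1/(2*O)) = 1)
T(z) = 4*z² (T(z) = (2*z)*(2*z) = 4*z²)
T(U(-4))*(-9) = (4*1²)*(-9) = (4*1)*(-9) = 4*(-9) = -36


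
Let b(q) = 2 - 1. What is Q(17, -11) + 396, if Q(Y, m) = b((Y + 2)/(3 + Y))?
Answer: 397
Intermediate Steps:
b(q) = 1
Q(Y, m) = 1
Q(17, -11) + 396 = 1 + 396 = 397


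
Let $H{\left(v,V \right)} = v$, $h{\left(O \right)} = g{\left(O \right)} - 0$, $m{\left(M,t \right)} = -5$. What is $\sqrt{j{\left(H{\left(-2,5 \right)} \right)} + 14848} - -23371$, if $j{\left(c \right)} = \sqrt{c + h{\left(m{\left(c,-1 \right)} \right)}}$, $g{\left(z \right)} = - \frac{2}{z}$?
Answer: $23371 + \frac{\sqrt{371200 + 10 i \sqrt{10}}}{5} \approx 23493.0 + 0.0051903 i$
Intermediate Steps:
$h{\left(O \right)} = - \frac{2}{O}$ ($h{\left(O \right)} = - \frac{2}{O} - 0 = - \frac{2}{O} + 0 = - \frac{2}{O}$)
$j{\left(c \right)} = \sqrt{\frac{2}{5} + c}$ ($j{\left(c \right)} = \sqrt{c - \frac{2}{-5}} = \sqrt{c - - \frac{2}{5}} = \sqrt{c + \frac{2}{5}} = \sqrt{\frac{2}{5} + c}$)
$\sqrt{j{\left(H{\left(-2,5 \right)} \right)} + 14848} - -23371 = \sqrt{\frac{\sqrt{10 + 25 \left(-2\right)}}{5} + 14848} - -23371 = \sqrt{\frac{\sqrt{10 - 50}}{5} + 14848} + 23371 = \sqrt{\frac{\sqrt{-40}}{5} + 14848} + 23371 = \sqrt{\frac{2 i \sqrt{10}}{5} + 14848} + 23371 = \sqrt{14848 + \frac{2 i \sqrt{10}}{5}} + 23371 = 23371 + \sqrt{14848 + \frac{2 i \sqrt{10}}{5}}$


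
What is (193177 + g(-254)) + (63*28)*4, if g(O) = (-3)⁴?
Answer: 200314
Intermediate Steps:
g(O) = 81
(193177 + g(-254)) + (63*28)*4 = (193177 + 81) + (63*28)*4 = 193258 + 1764*4 = 193258 + 7056 = 200314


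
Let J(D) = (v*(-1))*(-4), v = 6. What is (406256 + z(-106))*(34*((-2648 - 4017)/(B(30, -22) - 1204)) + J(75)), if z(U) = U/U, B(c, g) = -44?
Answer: 17371684739/208 ≈ 8.3518e+7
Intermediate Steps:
z(U) = 1
J(D) = 24 (J(D) = (6*(-1))*(-4) = -6*(-4) = 24)
(406256 + z(-106))*(34*((-2648 - 4017)/(B(30, -22) - 1204)) + J(75)) = (406256 + 1)*(34*((-2648 - 4017)/(-44 - 1204)) + 24) = 406257*(34*(-6665/(-1248)) + 24) = 406257*(34*(-6665*(-1/1248)) + 24) = 406257*(34*(6665/1248) + 24) = 406257*(113305/624 + 24) = 406257*(128281/624) = 17371684739/208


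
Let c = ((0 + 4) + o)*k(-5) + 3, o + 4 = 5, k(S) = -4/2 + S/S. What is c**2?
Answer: 4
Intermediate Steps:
k(S) = -1 (k(S) = -4*1/2 + 1 = -2 + 1 = -1)
o = 1 (o = -4 + 5 = 1)
c = -2 (c = ((0 + 4) + 1)*(-1) + 3 = (4 + 1)*(-1) + 3 = 5*(-1) + 3 = -5 + 3 = -2)
c**2 = (-2)**2 = 4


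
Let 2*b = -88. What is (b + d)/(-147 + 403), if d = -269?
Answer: -313/256 ≈ -1.2227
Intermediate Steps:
b = -44 (b = (1/2)*(-88) = -44)
(b + d)/(-147 + 403) = (-44 - 269)/(-147 + 403) = -313/256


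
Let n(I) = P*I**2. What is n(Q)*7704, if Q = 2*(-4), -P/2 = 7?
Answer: -6902784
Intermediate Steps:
P = -14 (P = -2*7 = -14)
Q = -8
n(I) = -14*I**2
n(Q)*7704 = -14*(-8)**2*7704 = -14*64*7704 = -896*7704 = -6902784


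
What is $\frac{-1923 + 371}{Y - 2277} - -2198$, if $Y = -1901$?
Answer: $\frac{4592398}{2089} \approx 2198.4$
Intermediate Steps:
$\frac{-1923 + 371}{Y - 2277} - -2198 = \frac{-1923 + 371}{-1901 - 2277} - -2198 = - \frac{1552}{-4178} + 2198 = \left(-1552\right) \left(- \frac{1}{4178}\right) + 2198 = \frac{776}{2089} + 2198 = \frac{4592398}{2089}$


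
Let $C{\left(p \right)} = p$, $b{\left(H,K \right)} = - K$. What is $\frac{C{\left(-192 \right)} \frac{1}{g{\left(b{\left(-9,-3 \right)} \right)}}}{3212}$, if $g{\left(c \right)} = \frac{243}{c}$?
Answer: $- \frac{16}{21681} \approx -0.00073797$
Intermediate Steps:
$\frac{C{\left(-192 \right)} \frac{1}{g{\left(b{\left(-9,-3 \right)} \right)}}}{3212} = \frac{\left(-192\right) \frac{1}{243 \frac{1}{\left(-1\right) \left(-3\right)}}}{3212} = - \frac{192}{243 \cdot \frac{1}{3}} \cdot \frac{1}{3212} = - \frac{192}{81} \cdot \frac{1}{3212} = \left(-192\right) \frac{1}{81} \cdot \frac{1}{3212} = \left(- \frac{64}{27}\right) \frac{1}{3212} = - \frac{16}{21681}$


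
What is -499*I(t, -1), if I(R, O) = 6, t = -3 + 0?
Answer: -2994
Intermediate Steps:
t = -3
-499*I(t, -1) = -499*6 = -2994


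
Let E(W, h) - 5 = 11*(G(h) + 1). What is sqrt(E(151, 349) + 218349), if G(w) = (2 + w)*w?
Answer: sqrt(1565854) ≈ 1251.3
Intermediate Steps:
G(w) = w*(2 + w)
E(W, h) = 16 + 11*h*(2 + h) (E(W, h) = 5 + 11*(h*(2 + h) + 1) = 5 + 11*(1 + h*(2 + h)) = 5 + (11 + 11*h*(2 + h)) = 16 + 11*h*(2 + h))
sqrt(E(151, 349) + 218349) = sqrt((16 + 11*349*(2 + 349)) + 218349) = sqrt((16 + 11*349*351) + 218349) = sqrt((16 + 1347489) + 218349) = sqrt(1347505 + 218349) = sqrt(1565854)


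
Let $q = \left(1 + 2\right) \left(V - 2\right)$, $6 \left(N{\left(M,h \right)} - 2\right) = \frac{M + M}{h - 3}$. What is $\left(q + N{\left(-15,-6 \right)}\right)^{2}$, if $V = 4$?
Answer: $\frac{5929}{81} \approx 73.198$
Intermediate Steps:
$N{\left(M,h \right)} = 2 + \frac{M}{3 \left(-3 + h\right)}$ ($N{\left(M,h \right)} = 2 + \frac{\left(M + M\right) \frac{1}{h - 3}}{6} = 2 + \frac{2 M \frac{1}{-3 + h}}{6} = 2 + \frac{M}{3 \left(-3 + h\right)}$)
$q = 6$ ($q = \left(1 + 2\right) \left(4 - 2\right) = 3 \left(4 - 2\right) = 3 \cdot 2 = 6$)
$\left(q + N{\left(-15,-6 \right)}\right)^{2} = \left(6 + \frac{-18 - 15 + 6 \left(-6\right)}{3 \left(-3 - 6\right)}\right)^{2} = \left(6 + \frac{-18 - 15 - 36}{3 \left(-9\right)}\right)^{2} = \left(6 + \frac{1}{3} \left(- \frac{1}{9}\right) \left(-69\right)\right)^{2} = \left(6 + \frac{23}{9}\right)^{2} = \left(\frac{77}{9}\right)^{2} = \frac{5929}{81}$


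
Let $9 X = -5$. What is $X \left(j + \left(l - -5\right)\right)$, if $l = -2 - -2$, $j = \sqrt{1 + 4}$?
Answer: $- \frac{25}{9} - \frac{5 \sqrt{5}}{9} \approx -4.02$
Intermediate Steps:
$X = - \frac{5}{9}$ ($X = \frac{1}{9} \left(-5\right) = - \frac{5}{9} \approx -0.55556$)
$j = \sqrt{5} \approx 2.2361$
$l = 0$ ($l = -2 + 2 = 0$)
$X \left(j + \left(l - -5\right)\right) = - \frac{5 \left(\sqrt{5} + \left(0 - -5\right)\right)}{9} = - \frac{5 \left(\sqrt{5} + \left(0 + 5\right)\right)}{9} = - \frac{5 \left(\sqrt{5} + 5\right)}{9} = - \frac{5 \left(5 + \sqrt{5}\right)}{9} = - \frac{25}{9} - \frac{5 \sqrt{5}}{9}$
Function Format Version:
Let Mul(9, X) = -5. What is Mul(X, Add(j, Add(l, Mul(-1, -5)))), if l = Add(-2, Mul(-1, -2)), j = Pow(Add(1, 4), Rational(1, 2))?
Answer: Add(Rational(-25, 9), Mul(Rational(-5, 9), Pow(5, Rational(1, 2)))) ≈ -4.0200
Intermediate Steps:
X = Rational(-5, 9) (X = Mul(Rational(1, 9), -5) = Rational(-5, 9) ≈ -0.55556)
j = Pow(5, Rational(1, 2)) ≈ 2.2361
l = 0 (l = Add(-2, 2) = 0)
Mul(X, Add(j, Add(l, Mul(-1, -5)))) = Mul(Rational(-5, 9), Add(Pow(5, Rational(1, 2)), Add(0, Mul(-1, -5)))) = Mul(Rational(-5, 9), Add(Pow(5, Rational(1, 2)), Add(0, 5))) = Mul(Rational(-5, 9), Add(Pow(5, Rational(1, 2)), 5)) = Mul(Rational(-5, 9), Add(5, Pow(5, Rational(1, 2)))) = Add(Rational(-25, 9), Mul(Rational(-5, 9), Pow(5, Rational(1, 2))))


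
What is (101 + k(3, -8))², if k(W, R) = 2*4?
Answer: 11881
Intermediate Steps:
k(W, R) = 8
(101 + k(3, -8))² = (101 + 8)² = 109² = 11881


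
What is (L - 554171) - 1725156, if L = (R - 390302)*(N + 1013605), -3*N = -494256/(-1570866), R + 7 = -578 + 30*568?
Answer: -297628390454690474/785433 ≈ -3.7894e+11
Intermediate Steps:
R = 16455 (R = -7 + (-578 + 30*568) = -7 + (-578 + 17040) = -7 + 16462 = 16455)
N = -82376/785433 (N = -(-164752)/(-1570866) = -(-164752)*(-1)/1570866 = -1/3*82376/261811 = -82376/785433 ≈ -0.10488)
L = -297626600196046883/785433 (L = (16455 - 390302)*(-82376/785433 + 1013605) = -373847*796118733589/785433 = -297626600196046883/785433 ≈ -3.7893e+11)
(L - 554171) - 1725156 = (-297626600196046883/785433 - 554171) - 1725156 = -297627035460237926/785433 - 1725156 = -297628390454690474/785433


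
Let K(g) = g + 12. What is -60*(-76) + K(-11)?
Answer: 4561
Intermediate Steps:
K(g) = 12 + g
-60*(-76) + K(-11) = -60*(-76) + (12 - 11) = 4560 + 1 = 4561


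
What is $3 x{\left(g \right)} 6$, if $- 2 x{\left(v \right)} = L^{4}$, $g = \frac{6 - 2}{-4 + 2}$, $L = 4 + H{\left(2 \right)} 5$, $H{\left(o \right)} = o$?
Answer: $-345744$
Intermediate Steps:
$L = 14$ ($L = 4 + 2 \cdot 5 = 4 + 10 = 14$)
$g = -2$ ($g = \frac{4}{-2} = 4 \left(- \frac{1}{2}\right) = -2$)
$x{\left(v \right)} = -19208$ ($x{\left(v \right)} = - \frac{14^{4}}{2} = \left(- \frac{1}{2}\right) 38416 = -19208$)
$3 x{\left(g \right)} 6 = 3 \left(-19208\right) 6 = \left(-57624\right) 6 = -345744$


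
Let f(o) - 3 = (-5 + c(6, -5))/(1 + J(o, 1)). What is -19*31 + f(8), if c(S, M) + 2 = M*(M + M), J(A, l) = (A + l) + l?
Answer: -6403/11 ≈ -582.09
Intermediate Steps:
J(A, l) = A + 2*l
c(S, M) = -2 + 2*M² (c(S, M) = -2 + M*(M + M) = -2 + M*(2*M) = -2 + 2*M²)
f(o) = 3 + 43/(3 + o) (f(o) = 3 + (-5 + (-2 + 2*(-5)²))/(1 + (o + 2*1)) = 3 + (-5 + (-2 + 2*25))/(1 + (o + 2)) = 3 + (-5 + (-2 + 50))/(1 + (2 + o)) = 3 + (-5 + 48)/(3 + o) = 3 + 43/(3 + o))
-19*31 + f(8) = -19*31 + (52 + 3*8)/(3 + 8) = -589 + (52 + 24)/11 = -589 + (1/11)*76 = -589 + 76/11 = -6403/11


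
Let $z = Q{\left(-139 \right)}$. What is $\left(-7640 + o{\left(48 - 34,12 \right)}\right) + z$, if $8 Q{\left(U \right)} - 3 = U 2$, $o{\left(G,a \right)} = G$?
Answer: $- \frac{61283}{8} \approx -7660.4$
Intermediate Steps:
$Q{\left(U \right)} = \frac{3}{8} + \frac{U}{4}$ ($Q{\left(U \right)} = \frac{3}{8} + \frac{U 2}{8} = \frac{3}{8} + \frac{2 U}{8} = \frac{3}{8} + \frac{U}{4}$)
$z = - \frac{275}{8}$ ($z = \frac{3}{8} + \frac{1}{4} \left(-139\right) = \frac{3}{8} - \frac{139}{4} = - \frac{275}{8} \approx -34.375$)
$\left(-7640 + o{\left(48 - 34,12 \right)}\right) + z = \left(-7640 + \left(48 - 34\right)\right) - \frac{275}{8} = \left(-7640 + 14\right) - \frac{275}{8} = -7626 - \frac{275}{8} = - \frac{61283}{8}$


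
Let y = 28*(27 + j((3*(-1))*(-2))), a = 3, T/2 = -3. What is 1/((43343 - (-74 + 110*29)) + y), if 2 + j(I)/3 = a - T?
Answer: 1/41571 ≈ 2.4055e-5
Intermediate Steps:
T = -6 (T = 2*(-3) = -6)
j(I) = 21 (j(I) = -6 + 3*(3 - 1*(-6)) = -6 + 3*(3 + 6) = -6 + 3*9 = -6 + 27 = 21)
y = 1344 (y = 28*(27 + 21) = 28*48 = 1344)
1/((43343 - (-74 + 110*29)) + y) = 1/((43343 - (-74 + 110*29)) + 1344) = 1/((43343 - (-74 + 3190)) + 1344) = 1/((43343 - 1*3116) + 1344) = 1/((43343 - 3116) + 1344) = 1/(40227 + 1344) = 1/41571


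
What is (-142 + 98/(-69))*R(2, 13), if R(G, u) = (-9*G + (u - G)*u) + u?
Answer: -19792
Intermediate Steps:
R(G, u) = u - 9*G + u*(u - G) (R(G, u) = (-9*G + u*(u - G)) + u = u - 9*G + u*(u - G))
(-142 + 98/(-69))*R(2, 13) = (-142 + 98/(-69))*(13 + 13² - 9*2 - 1*2*13) = (-142 + 98*(-1/69))*(13 + 169 - 18 - 26) = (-142 - 98/69)*138 = -9896/69*138 = -19792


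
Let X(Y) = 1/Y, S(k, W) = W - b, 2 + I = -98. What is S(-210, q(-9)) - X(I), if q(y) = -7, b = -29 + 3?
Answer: 1901/100 ≈ 19.010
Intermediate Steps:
b = -26
I = -100 (I = -2 - 98 = -100)
S(k, W) = 26 + W (S(k, W) = W - 1*(-26) = W + 26 = 26 + W)
S(-210, q(-9)) - X(I) = (26 - 7) - 1/(-100) = 19 - 1*(-1/100) = 19 + 1/100 = 1901/100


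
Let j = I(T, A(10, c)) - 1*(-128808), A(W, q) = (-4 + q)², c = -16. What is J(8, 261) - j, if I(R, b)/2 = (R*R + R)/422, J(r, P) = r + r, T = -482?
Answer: -27406954/211 ≈ -1.2989e+5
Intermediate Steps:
J(r, P) = 2*r
I(R, b) = R/211 + R²/211 (I(R, b) = 2*((R*R + R)/422) = 2*((R² + R)*(1/422)) = 2*((R + R²)*(1/422)) = 2*(R/422 + R²/422) = R/211 + R²/211)
j = 27410330/211 (j = (1/211)*(-482)*(1 - 482) - 1*(-128808) = (1/211)*(-482)*(-481) + 128808 = 231842/211 + 128808 = 27410330/211 ≈ 1.2991e+5)
J(8, 261) - j = 2*8 - 1*27410330/211 = 16 - 27410330/211 = -27406954/211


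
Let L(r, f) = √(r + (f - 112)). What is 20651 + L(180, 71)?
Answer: 20651 + √139 ≈ 20663.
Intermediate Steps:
L(r, f) = √(-112 + f + r) (L(r, f) = √(r + (-112 + f)) = √(-112 + f + r))
20651 + L(180, 71) = 20651 + √(-112 + 71 + 180) = 20651 + √139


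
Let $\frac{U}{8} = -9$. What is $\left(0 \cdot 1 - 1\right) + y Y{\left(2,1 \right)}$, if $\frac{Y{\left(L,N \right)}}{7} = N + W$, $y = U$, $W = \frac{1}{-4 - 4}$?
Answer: $-442$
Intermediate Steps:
$W = - \frac{1}{8}$ ($W = \frac{1}{-8} = - \frac{1}{8} \approx -0.125$)
$U = -72$ ($U = 8 \left(-9\right) = -72$)
$y = -72$
$Y{\left(L,N \right)} = - \frac{7}{8} + 7 N$ ($Y{\left(L,N \right)} = 7 \left(N - \frac{1}{8}\right) = 7 \left(- \frac{1}{8} + N\right) = - \frac{7}{8} + 7 N$)
$\left(0 \cdot 1 - 1\right) + y Y{\left(2,1 \right)} = \left(0 \cdot 1 - 1\right) - 72 \left(- \frac{7}{8} + 7 \cdot 1\right) = \left(0 - 1\right) - 72 \left(- \frac{7}{8} + 7\right) = -1 - 441 = -442$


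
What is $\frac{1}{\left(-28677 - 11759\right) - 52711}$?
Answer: $- \frac{1}{93147} \approx -1.0736 \cdot 10^{-5}$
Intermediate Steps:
$\frac{1}{\left(-28677 - 11759\right) - 52711} = \frac{1}{-40436 - 52711} = \frac{1}{-93147} = - \frac{1}{93147}$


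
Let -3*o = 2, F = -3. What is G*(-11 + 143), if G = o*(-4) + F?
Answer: -44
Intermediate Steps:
o = -⅔ (o = -⅓*2 = -⅔ ≈ -0.66667)
G = -⅓ (G = -⅔*(-4) - 3 = 8/3 - 3 = -⅓ ≈ -0.33333)
G*(-11 + 143) = -(-11 + 143)/3 = -⅓*132 = -44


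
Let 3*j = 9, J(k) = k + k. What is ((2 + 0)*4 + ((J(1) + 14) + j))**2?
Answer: 729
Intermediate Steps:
J(k) = 2*k
j = 3 (j = (1/3)*9 = 3)
((2 + 0)*4 + ((J(1) + 14) + j))**2 = ((2 + 0)*4 + ((2*1 + 14) + 3))**2 = (2*4 + ((2 + 14) + 3))**2 = (8 + (16 + 3))**2 = (8 + 19)**2 = 27**2 = 729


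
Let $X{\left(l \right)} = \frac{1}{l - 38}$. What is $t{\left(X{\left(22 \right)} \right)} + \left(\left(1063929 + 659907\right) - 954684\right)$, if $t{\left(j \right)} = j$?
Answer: $\frac{12306431}{16} \approx 7.6915 \cdot 10^{5}$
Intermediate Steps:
$X{\left(l \right)} = \frac{1}{-38 + l}$
$t{\left(X{\left(22 \right)} \right)} + \left(\left(1063929 + 659907\right) - 954684\right) = \frac{1}{-38 + 22} + \left(\left(1063929 + 659907\right) - 954684\right) = \frac{1}{-16} + \left(1723836 - 954684\right) = - \frac{1}{16} + 769152 = \frac{12306431}{16}$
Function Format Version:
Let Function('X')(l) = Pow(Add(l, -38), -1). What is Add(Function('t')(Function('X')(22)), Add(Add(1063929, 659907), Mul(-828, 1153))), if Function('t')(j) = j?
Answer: Rational(12306431, 16) ≈ 7.6915e+5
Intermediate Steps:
Function('X')(l) = Pow(Add(-38, l), -1)
Add(Function('t')(Function('X')(22)), Add(Add(1063929, 659907), Mul(-828, 1153))) = Add(Pow(Add(-38, 22), -1), Add(Add(1063929, 659907), Mul(-828, 1153))) = Add(Pow(-16, -1), Add(1723836, -954684)) = Add(Rational(-1, 16), 769152) = Rational(12306431, 16)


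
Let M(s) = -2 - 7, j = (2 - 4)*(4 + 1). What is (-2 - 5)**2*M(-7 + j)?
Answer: -441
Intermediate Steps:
j = -10 (j = -2*5 = -10)
M(s) = -9
(-2 - 5)**2*M(-7 + j) = (-2 - 5)**2*(-9) = (-7)**2*(-9) = 49*(-9) = -441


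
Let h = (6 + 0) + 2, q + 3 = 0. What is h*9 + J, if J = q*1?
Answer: 69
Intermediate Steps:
q = -3 (q = -3 + 0 = -3)
h = 8 (h = 6 + 2 = 8)
J = -3 (J = -3*1 = -3)
h*9 + J = 8*9 - 3 = 72 - 3 = 69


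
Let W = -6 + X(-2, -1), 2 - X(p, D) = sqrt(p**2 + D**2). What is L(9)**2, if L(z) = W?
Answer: (4 + sqrt(5))**2 ≈ 38.889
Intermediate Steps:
X(p, D) = 2 - sqrt(D**2 + p**2) (X(p, D) = 2 - sqrt(p**2 + D**2) = 2 - sqrt(D**2 + p**2))
W = -4 - sqrt(5) (W = -6 + (2 - sqrt((-1)**2 + (-2)**2)) = -6 + (2 - sqrt(1 + 4)) = -6 + (2 - sqrt(5)) = -4 - sqrt(5) ≈ -6.2361)
L(z) = -4 - sqrt(5)
L(9)**2 = (-4 - sqrt(5))**2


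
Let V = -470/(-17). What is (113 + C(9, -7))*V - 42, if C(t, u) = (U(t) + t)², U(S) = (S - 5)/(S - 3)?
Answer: 866834/153 ≈ 5665.6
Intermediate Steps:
V = 470/17 (V = -470*(-1/17) = 470/17 ≈ 27.647)
U(S) = (-5 + S)/(-3 + S)
C(t, u) = (t + (-5 + t)/(-3 + t))² (C(t, u) = ((-5 + t)/(-3 + t) + t)² = (t + (-5 + t)/(-3 + t))²)
(113 + C(9, -7))*V - 42 = (113 + (-5 + 9 + 9*(-3 + 9))²/(-3 + 9)²)*(470/17) - 42 = (113 + (-5 + 9 + 9*6)²/6²)*(470/17) - 42 = (113 + (-5 + 9 + 54)²/36)*(470/17) - 42 = (113 + (1/36)*58²)*(470/17) - 42 = (113 + (1/36)*3364)*(470/17) - 42 = (113 + 841/9)*(470/17) - 42 = (1858/9)*(470/17) - 42 = 873260/153 - 42 = 866834/153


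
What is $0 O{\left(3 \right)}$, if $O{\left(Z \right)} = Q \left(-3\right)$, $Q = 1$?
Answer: $0$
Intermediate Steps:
$O{\left(Z \right)} = -3$ ($O{\left(Z \right)} = 1 \left(-3\right) = -3$)
$0 O{\left(3 \right)} = 0 \left(-3\right) = 0$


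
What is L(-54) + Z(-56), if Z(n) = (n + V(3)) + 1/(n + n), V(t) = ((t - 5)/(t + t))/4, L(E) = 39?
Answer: -5743/336 ≈ -17.092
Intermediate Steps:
V(t) = (-5 + t)/(8*t) (V(t) = ((-5 + t)/((2*t)))*(¼) = ((-5 + t)*(1/(2*t)))*(¼) = ((-5 + t)/(2*t))*(¼) = (-5 + t)/(8*t))
Z(n) = -1/12 + n + 1/(2*n) (Z(n) = (n + (⅛)*(-5 + 3)/3) + 1/(n + n) = (n + (⅛)*(⅓)*(-2)) + 1/(2*n) = (n - 1/12) + 1/(2*n) = (-1/12 + n) + 1/(2*n) = -1/12 + n + 1/(2*n))
L(-54) + Z(-56) = 39 + (-1/12 - 56 + (½)/(-56)) = 39 + (-1/12 - 56 + (½)*(-1/56)) = 39 + (-1/12 - 56 - 1/112) = 39 - 18847/336 = -5743/336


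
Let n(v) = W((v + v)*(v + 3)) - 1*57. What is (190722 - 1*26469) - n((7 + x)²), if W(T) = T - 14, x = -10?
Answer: 164108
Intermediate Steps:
W(T) = -14 + T
n(v) = -71 + 2*v*(3 + v) (n(v) = (-14 + (v + v)*(v + 3)) - 1*57 = (-14 + (2*v)*(3 + v)) - 57 = (-14 + 2*v*(3 + v)) - 57 = -71 + 2*v*(3 + v))
(190722 - 1*26469) - n((7 + x)²) = (190722 - 1*26469) - (-71 + 2*(7 - 10)²*(3 + (7 - 10)²)) = (190722 - 26469) - (-71 + 2*(-3)²*(3 + (-3)²)) = 164253 - (-71 + 2*9*(3 + 9)) = 164253 - (-71 + 2*9*12) = 164253 - (-71 + 216) = 164253 - 1*145 = 164253 - 145 = 164108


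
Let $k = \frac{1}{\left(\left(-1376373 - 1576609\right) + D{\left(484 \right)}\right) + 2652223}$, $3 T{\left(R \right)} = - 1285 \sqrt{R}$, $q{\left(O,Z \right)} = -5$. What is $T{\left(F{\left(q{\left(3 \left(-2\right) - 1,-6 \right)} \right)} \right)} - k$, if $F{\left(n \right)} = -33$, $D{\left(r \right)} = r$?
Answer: $\frac{1}{300275} - \frac{1285 i \sqrt{33}}{3} \approx 3.3303 \cdot 10^{-6} - 2460.6 i$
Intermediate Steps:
$T{\left(R \right)} = - \frac{1285 \sqrt{R}}{3}$ ($T{\left(R \right)} = \frac{\left(-1285\right) \sqrt{R}}{3} = - \frac{1285 \sqrt{R}}{3}$)
$k = - \frac{1}{300275}$ ($k = \frac{1}{\left(\left(-1376373 - 1576609\right) + 484\right) + 2652223} = \frac{1}{\left(-2952982 + 484\right) + 2652223} = \frac{1}{-2952498 + 2652223} = \frac{1}{-300275} = - \frac{1}{300275} \approx -3.3303 \cdot 10^{-6}$)
$T{\left(F{\left(q{\left(3 \left(-2\right) - 1,-6 \right)} \right)} \right)} - k = - \frac{1285 \sqrt{-33}}{3} - - \frac{1}{300275} = - \frac{1285 i \sqrt{33}}{3} + \frac{1}{300275} = \frac{1}{300275} - \frac{1285 i \sqrt{33}}{3}$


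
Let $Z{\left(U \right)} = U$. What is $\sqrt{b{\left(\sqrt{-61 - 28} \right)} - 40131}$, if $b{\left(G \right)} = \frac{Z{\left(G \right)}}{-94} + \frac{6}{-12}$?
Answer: $\frac{\sqrt{-354601934 - 94 i \sqrt{89}}}{94} \approx 0.00025049 - 200.33 i$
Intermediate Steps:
$b{\left(G \right)} = - \frac{1}{2} - \frac{G}{94}$ ($b{\left(G \right)} = \frac{G}{-94} + \frac{6}{-12} = G \left(- \frac{1}{94}\right) + 6 \left(- \frac{1}{12}\right) = - \frac{G}{94} - \frac{1}{2} = - \frac{1}{2} - \frac{G}{94}$)
$\sqrt{b{\left(\sqrt{-61 - 28} \right)} - 40131} = \sqrt{\left(- \frac{1}{2} - \frac{\sqrt{-61 - 28}}{94}\right) - 40131} = \sqrt{\left(- \frac{1}{2} - \frac{\sqrt{-89}}{94}\right) - 40131} = \sqrt{\left(- \frac{1}{2} - \frac{i \sqrt{89}}{94}\right) - 40131} = \sqrt{- \frac{80263}{2} - \frac{i \sqrt{89}}{94}}$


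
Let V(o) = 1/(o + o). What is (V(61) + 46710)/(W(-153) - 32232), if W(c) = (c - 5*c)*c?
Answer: -335213/903288 ≈ -0.37110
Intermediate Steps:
V(o) = 1/(2*o)
W(c) = -4*c² (W(c) = (-4*c)*c = -4*c²)
(V(61) + 46710)/(W(-153) - 32232) = ((½)/61 + 46710)/(-4*(-153)² - 32232) = ((½)*(1/61) + 46710)/(-4*23409 - 32232) = (1/122 + 46710)/(-93636 - 32232) = (5698621/122)/(-125868) = (5698621/122)*(-1/125868) = -335213/903288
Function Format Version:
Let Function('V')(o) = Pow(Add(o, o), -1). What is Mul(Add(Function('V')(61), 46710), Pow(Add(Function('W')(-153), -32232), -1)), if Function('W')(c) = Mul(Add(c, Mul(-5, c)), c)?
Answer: Rational(-335213, 903288) ≈ -0.37110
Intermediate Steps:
Function('V')(o) = Mul(Rational(1, 2), Pow(o, -1)) (Function('V')(o) = Pow(Mul(2, o), -1) = Mul(Rational(1, 2), Pow(o, -1)))
Function('W')(c) = Mul(-4, Pow(c, 2)) (Function('W')(c) = Mul(Mul(-4, c), c) = Mul(-4, Pow(c, 2)))
Mul(Add(Function('V')(61), 46710), Pow(Add(Function('W')(-153), -32232), -1)) = Mul(Add(Mul(Rational(1, 2), Pow(61, -1)), 46710), Pow(Add(Mul(-4, Pow(-153, 2)), -32232), -1)) = Mul(Add(Mul(Rational(1, 2), Rational(1, 61)), 46710), Pow(Add(Mul(-4, 23409), -32232), -1)) = Mul(Add(Rational(1, 122), 46710), Pow(Add(-93636, -32232), -1)) = Mul(Rational(5698621, 122), Pow(-125868, -1)) = Mul(Rational(5698621, 122), Rational(-1, 125868)) = Rational(-335213, 903288)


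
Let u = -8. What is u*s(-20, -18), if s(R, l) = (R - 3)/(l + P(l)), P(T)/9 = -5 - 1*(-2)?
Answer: -184/45 ≈ -4.0889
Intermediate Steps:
P(T) = -27 (P(T) = 9*(-5 - 1*(-2)) = 9*(-5 + 2) = 9*(-3) = -27)
s(R, l) = (-3 + R)/(-27 + l) (s(R, l) = (R - 3)/(l - 27) = (-3 + R)/(-27 + l))
u*s(-20, -18) = -8*(-3 - 20)/(-27 - 18) = -8*(-23)/(-45) = -(-8)*(-23)/45 = -8*23/45 = -184/45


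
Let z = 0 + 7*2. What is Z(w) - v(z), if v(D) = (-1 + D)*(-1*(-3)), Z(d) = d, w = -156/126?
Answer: -845/21 ≈ -40.238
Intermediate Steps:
w = -26/21 (w = -156*1/126 = -26/21 ≈ -1.2381)
z = 14 (z = 0 + 14 = 14)
v(D) = -3 + 3*D (v(D) = (-1 + D)*3 = -3 + 3*D)
Z(w) - v(z) = -26/21 - (-3 + 3*14) = -26/21 - (-3 + 42) = -26/21 - 1*39 = -26/21 - 39 = -845/21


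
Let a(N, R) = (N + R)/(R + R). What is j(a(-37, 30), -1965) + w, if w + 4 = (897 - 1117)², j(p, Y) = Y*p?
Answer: 194501/4 ≈ 48625.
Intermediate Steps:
a(N, R) = (N + R)/(2*R) (a(N, R) = (N + R)/((2*R)) = (N + R)*(1/(2*R)) = (N + R)/(2*R))
w = 48396 (w = -4 + (897 - 1117)² = -4 + (-220)² = -4 + 48400 = 48396)
j(a(-37, 30), -1965) + w = -1965*(-37 + 30)/(2*30) + 48396 = -1965*(-7)/(2*30) + 48396 = -1965*(-7/60) + 48396 = 917/4 + 48396 = 194501/4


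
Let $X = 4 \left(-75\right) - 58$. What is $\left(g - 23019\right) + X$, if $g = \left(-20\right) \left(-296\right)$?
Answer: $-17457$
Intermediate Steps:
$X = -358$ ($X = -300 - 58 = -358$)
$g = 5920$
$\left(g - 23019\right) + X = \left(5920 - 23019\right) - 358 = -17099 - 358 = -17457$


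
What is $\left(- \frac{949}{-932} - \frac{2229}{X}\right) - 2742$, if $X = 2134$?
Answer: $- \frac{2726791579}{994444} \approx -2742.0$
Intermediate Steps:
$\left(- \frac{949}{-932} - \frac{2229}{X}\right) - 2742 = \left(- \frac{949}{-932} - \frac{2229}{2134}\right) - 2742 = \left(\left(-949\right) \left(- \frac{1}{932}\right) - \frac{2229}{2134}\right) - 2742 = \left(\frac{949}{932} - \frac{2229}{2134}\right) - 2742 = - \frac{26131}{994444} - 2742 = - \frac{2726791579}{994444}$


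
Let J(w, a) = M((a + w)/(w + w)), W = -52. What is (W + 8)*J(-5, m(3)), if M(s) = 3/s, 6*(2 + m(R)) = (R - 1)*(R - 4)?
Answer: -180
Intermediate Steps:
m(R) = -2 + (-1 + R)*(-4 + R)/6 (m(R) = -2 + ((R - 1)*(R - 4))/6 = -2 + ((-1 + R)*(-4 + R))/6 = -2 + (-1 + R)*(-4 + R)/6)
J(w, a) = 6*w/(a + w) (J(w, a) = 3/(((a + w)/(w + w))) = 3/(((a + w)/((2*w)))) = 3/(((a + w)*(1/(2*w)))) = 3/(((a + w)/(2*w))) = 3*(2*w/(a + w)) = 6*w/(a + w))
(W + 8)*J(-5, m(3)) = (-52 + 8)*(6*(-5)/((-4/3 - ⅚*3 + (⅙)*3²) - 5)) = -264*(-5)/((-4/3 - 5/2 + (⅙)*9) - 5) = -264*(-5)/((-4/3 - 5/2 + 3/2) - 5) = -264*(-5)/(-7/3 - 5) = -264*(-5)/(-22/3) = -264*(-5)*(-3)/22 = -44*45/11 = -180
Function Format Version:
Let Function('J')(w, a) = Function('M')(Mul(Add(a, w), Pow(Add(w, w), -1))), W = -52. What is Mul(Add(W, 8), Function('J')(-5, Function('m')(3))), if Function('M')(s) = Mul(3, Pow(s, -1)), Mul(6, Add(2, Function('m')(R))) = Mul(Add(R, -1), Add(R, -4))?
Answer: -180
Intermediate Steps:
Function('m')(R) = Add(-2, Mul(Rational(1, 6), Add(-1, R), Add(-4, R))) (Function('m')(R) = Add(-2, Mul(Rational(1, 6), Mul(Add(R, -1), Add(R, -4)))) = Add(-2, Mul(Rational(1, 6), Mul(Add(-1, R), Add(-4, R)))) = Add(-2, Mul(Rational(1, 6), Add(-1, R), Add(-4, R))))
Function('J')(w, a) = Mul(6, w, Pow(Add(a, w), -1)) (Function('J')(w, a) = Mul(3, Pow(Mul(Add(a, w), Pow(Add(w, w), -1)), -1)) = Mul(3, Pow(Mul(Add(a, w), Pow(Mul(2, w), -1)), -1)) = Mul(3, Pow(Mul(Add(a, w), Mul(Rational(1, 2), Pow(w, -1))), -1)) = Mul(3, Pow(Mul(Rational(1, 2), Pow(w, -1), Add(a, w)), -1)) = Mul(3, Mul(2, w, Pow(Add(a, w), -1))) = Mul(6, w, Pow(Add(a, w), -1)))
Mul(Add(W, 8), Function('J')(-5, Function('m')(3))) = Mul(Add(-52, 8), Mul(6, -5, Pow(Add(Add(Rational(-4, 3), Mul(Rational(-5, 6), 3), Mul(Rational(1, 6), Pow(3, 2))), -5), -1))) = Mul(-44, Mul(6, -5, Pow(Add(Add(Rational(-4, 3), Rational(-5, 2), Mul(Rational(1, 6), 9)), -5), -1))) = Mul(-44, Mul(6, -5, Pow(Add(Add(Rational(-4, 3), Rational(-5, 2), Rational(3, 2)), -5), -1))) = Mul(-44, Mul(6, -5, Pow(Add(Rational(-7, 3), -5), -1))) = Mul(-44, Mul(6, -5, Pow(Rational(-22, 3), -1))) = Mul(-44, Mul(6, -5, Rational(-3, 22))) = Mul(-44, Rational(45, 11)) = -180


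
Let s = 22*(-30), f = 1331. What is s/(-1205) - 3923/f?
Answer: -769751/320771 ≈ -2.3997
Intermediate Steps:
s = -660
s/(-1205) - 3923/f = -660/(-1205) - 3923/1331 = -660*(-1/1205) - 3923*1/1331 = 132/241 - 3923/1331 = -769751/320771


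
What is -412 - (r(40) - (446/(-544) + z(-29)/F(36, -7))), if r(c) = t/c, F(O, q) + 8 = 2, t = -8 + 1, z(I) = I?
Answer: -1663871/4080 ≈ -407.81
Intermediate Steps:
t = -7
F(O, q) = -6 (F(O, q) = -8 + 2 = -6)
r(c) = -7/c
-412 - (r(40) - (446/(-544) + z(-29)/F(36, -7))) = -412 - (-7/40 - (446/(-544) - 29/(-6))) = -412 - (-7*1/40 - (446*(-1/544) - 29*(-⅙))) = -412 - (-7/40 - (-223/272 + 29/6)) = -412 - (-7/40 - 1*3275/816) = -412 - (-7/40 - 3275/816) = -412 - 1*(-17089/4080) = -412 + 17089/4080 = -1663871/4080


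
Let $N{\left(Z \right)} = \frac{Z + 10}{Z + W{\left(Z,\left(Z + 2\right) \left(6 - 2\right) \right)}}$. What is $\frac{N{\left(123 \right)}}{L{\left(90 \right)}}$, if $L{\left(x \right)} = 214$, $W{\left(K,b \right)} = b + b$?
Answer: $\frac{133}{240322} \approx 0.00055342$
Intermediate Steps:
$W{\left(K,b \right)} = 2 b$
$N{\left(Z \right)} = \frac{10 + Z}{16 + 9 Z}$ ($N{\left(Z \right)} = \frac{Z + 10}{Z + 2 \left(Z + 2\right) \left(6 - 2\right)} = \frac{10 + Z}{Z + 2 \left(2 + Z\right) 4} = \frac{10 + Z}{Z + 2 \left(8 + 4 Z\right)} = \frac{10 + Z}{Z + \left(16 + 8 Z\right)} = \frac{10 + Z}{16 + 9 Z}$)
$\frac{N{\left(123 \right)}}{L{\left(90 \right)}} = \frac{\frac{1}{16 + 9 \cdot 123} \left(10 + 123\right)}{214} = \frac{1}{16 + 1107} \cdot 133 \cdot \frac{1}{214} = \frac{1}{1123} \cdot 133 \cdot \frac{1}{214} = \frac{133}{1123} \cdot \frac{1}{214} = \frac{133}{240322}$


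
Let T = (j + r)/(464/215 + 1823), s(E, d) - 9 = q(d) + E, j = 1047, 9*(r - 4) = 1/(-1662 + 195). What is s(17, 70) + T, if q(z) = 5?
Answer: 163593672517/5180976027 ≈ 31.576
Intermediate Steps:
r = 52811/13203 (r = 4 + 1/(9*(-1662 + 195)) = 4 + (⅑)/(-1467) = 4 + (⅑)*(-1/1467) = 4 - 1/13203 = 52811/13203 ≈ 3.9999)
s(E, d) = 14 + E (s(E, d) = 9 + (5 + E) = 14 + E)
T = 2983415680/5180976027 (T = (1047 + 52811/13203)/(464/215 + 1823) = 13876352/(13203*(464*(1/215) + 1823)) = 13876352/(13203*(464/215 + 1823)) = 13876352/(13203*(392409/215)) = (13876352/13203)*(215/392409) = 2983415680/5180976027 ≈ 0.57584)
s(17, 70) + T = (14 + 17) + 2983415680/5180976027 = 31 + 2983415680/5180976027 = 163593672517/5180976027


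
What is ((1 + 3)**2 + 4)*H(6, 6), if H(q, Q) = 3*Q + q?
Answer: 480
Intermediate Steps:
H(q, Q) = q + 3*Q
((1 + 3)**2 + 4)*H(6, 6) = ((1 + 3)**2 + 4)*(6 + 3*6) = (4**2 + 4)*(6 + 18) = (16 + 4)*24 = 20*24 = 480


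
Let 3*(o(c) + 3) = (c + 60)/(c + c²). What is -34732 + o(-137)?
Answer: -1941547637/55896 ≈ -34735.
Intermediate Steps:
o(c) = -3 + (60 + c)/(3*(c + c²)) (o(c) = -3 + ((c + 60)/(c + c²))/3 = -3 + ((60 + c)/(c + c²))/3 = -3 + (60 + c)/(3*(c + c²)))
-34732 + o(-137) = -34732 + (⅓)*(60 - 9*(-137)² - 8*(-137))/(-137*(1 - 137)) = -34732 + (⅓)*(-1/137)*(60 - 9*18769 + 1096)/(-136) = -34732 + (⅓)*(-1/137)*(-1/136)*(60 - 168921 + 1096) = -34732 + (⅓)*(-1/137)*(-1/136)*(-167765) = -34732 - 167765/55896 = -1941547637/55896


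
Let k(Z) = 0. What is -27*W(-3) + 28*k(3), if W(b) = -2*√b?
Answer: 54*I*√3 ≈ 93.531*I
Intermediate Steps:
-27*W(-3) + 28*k(3) = -(-54)*√(-3) + 28*0 = -(-54)*I*√3 + 0 = 54*I*√3 + 0 = 54*I*√3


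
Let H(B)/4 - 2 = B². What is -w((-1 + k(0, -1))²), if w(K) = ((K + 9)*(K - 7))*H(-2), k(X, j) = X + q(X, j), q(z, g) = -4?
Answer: -14688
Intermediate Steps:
k(X, j) = -4 + X (k(X, j) = X - 4 = -4 + X)
H(B) = 8 + 4*B²
w(K) = 24*(-7 + K)*(9 + K) (w(K) = ((K + 9)*(K - 7))*(8 + 4*(-2)²) = ((9 + K)*(-7 + K))*(8 + 4*4) = ((-7 + K)*(9 + K))*(8 + 16) = ((-7 + K)*(9 + K))*24 = 24*(-7 + K)*(9 + K))
-w((-1 + k(0, -1))²) = -(-1512 + 24*((-1 + (-4 + 0))²)² + 48*(-1 + (-4 + 0))²) = -(-1512 + 24*((-1 - 4)²)² + 48*(-1 - 4)²) = -(-1512 + 24*((-5)²)² + 48*(-5)²) = -(-1512 + 24*25² + 48*25) = -(-1512 + 24*625 + 1200) = -(-1512 + 15000 + 1200) = -1*14688 = -14688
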